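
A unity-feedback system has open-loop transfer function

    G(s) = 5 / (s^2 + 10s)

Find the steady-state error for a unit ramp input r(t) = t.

G(s) has one pole at the origin.
This is a Type 1 system. Kv = lim_{s→0} s·G(s) = 5/10 = 1/2.
e_ss = 1/Kv = 1/(1/2) = 2.

e_ss = 2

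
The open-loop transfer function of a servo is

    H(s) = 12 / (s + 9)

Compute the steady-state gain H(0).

Set s = 0: H(0) = (12) / (9) = 4/3.

H(0) = 4/3 ≈ 1.333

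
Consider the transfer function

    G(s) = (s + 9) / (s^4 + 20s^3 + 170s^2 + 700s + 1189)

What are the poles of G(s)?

The poles are the roots of the denominator s^4 + 20s^3 + 170s^2 + 700s + 1189 = 0.
No real roots exist; factor into two real quadratics: (s^2 + 10s + 29)(s^2 + 10s + 41) = 0.
Each quadratic gives a conjugate pair via the quadratic formula.

s = -5 + 2j, -5 - 2j, -5 + 4j, -5 - 4j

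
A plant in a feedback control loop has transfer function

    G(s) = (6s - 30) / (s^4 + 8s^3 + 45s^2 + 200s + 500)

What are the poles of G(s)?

The poles are the roots of the denominator s^4 + 8s^3 + 45s^2 + 200s + 500 = 0.
No real roots exist; factor into two real quadratics: (s^2 + 25)(s^2 + 8s + 20) = 0.
Each quadratic gives a conjugate pair via the quadratic formula.

s = 5j, -5j, -4 + 2j, -4 - 2j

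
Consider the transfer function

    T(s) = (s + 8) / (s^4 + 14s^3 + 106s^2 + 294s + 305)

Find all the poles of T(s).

s = -2 + j, -2 - j, -5 + 6j, -5 - 6j

The poles are the roots of the denominator s^4 + 14s^3 + 106s^2 + 294s + 305 = 0.
No real roots exist; factor into two real quadratics: (s^2 + 4s + 5)(s^2 + 10s + 61) = 0.
Each quadratic gives a conjugate pair via the quadratic formula.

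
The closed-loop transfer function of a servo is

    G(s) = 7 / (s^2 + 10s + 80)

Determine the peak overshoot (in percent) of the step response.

%OS ≈ 12.0%

Comparing s^2 + 10s + 80 to s^2 + 2ζωₙs + ωₙ²: ωₙ = √80 ≈ 8.944 rad/s and ζ = 10/(2·√80) ≈ 0.5590.
%OS = 100·exp(−πζ/√(1−ζ²)) = 100·exp(−π·0.5590/√(1−0.5590²)) ≈ 12.0%.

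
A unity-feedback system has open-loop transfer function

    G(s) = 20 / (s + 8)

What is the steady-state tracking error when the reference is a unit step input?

G(s) has no poles at the origin.
This is a Type 0 system. Kp = lim_{s→0} G(s) = 20/8 = 5/2.
e_ss = 1/(1 + Kp) = 1/(1 + 5/2) = 2/7 ≈ 0.2857.

e_ss = 0.2857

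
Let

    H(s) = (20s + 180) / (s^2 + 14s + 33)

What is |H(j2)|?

Substitute s = j2: numerator = 180 + j40, denominator = 29 + j28.
|H(j2)| = |180 + j40| / |29 + j28| = 184.39 / 40.311 ≈ 4.574.

|H(j2)| ≈ 4.574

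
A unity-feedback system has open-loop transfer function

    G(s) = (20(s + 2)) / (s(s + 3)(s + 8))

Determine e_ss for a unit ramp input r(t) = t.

G(s) has one pole at the origin.
This is a Type 1 system. Kv = lim_{s→0} s·G(s) = 40/24 = 5/3.
e_ss = 1/Kv = 1/(5/3) = 3/5 ≈ 0.6000.

e_ss = 0.6000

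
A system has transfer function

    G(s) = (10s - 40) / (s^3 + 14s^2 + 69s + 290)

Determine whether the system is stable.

stable

The denominator s^3 + 14s^2 + 69s + 290 factors as (s^2 + 4s + 29)(s + 10), giving poles at s = -2 ± 5j, -10.
Since all poles lie strictly in the left half-plane, the system is stable.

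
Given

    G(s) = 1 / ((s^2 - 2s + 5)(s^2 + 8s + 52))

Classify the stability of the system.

The poles can be read from the denominator factors: s = 1 + 2j, 1 - 2j, -4 + 6j, -4 - 6j.
Since the pole(s) at s = 1 + 2j, 1 - 2j lie in the right half-plane, the system is unstable.

unstable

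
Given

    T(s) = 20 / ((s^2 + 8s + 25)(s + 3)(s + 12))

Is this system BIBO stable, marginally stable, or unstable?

The poles can be read from the denominator factors: s = -4 + 3j, -4 - 3j, -3, -12.
Since all poles lie strictly in the left half-plane, the system is stable.

stable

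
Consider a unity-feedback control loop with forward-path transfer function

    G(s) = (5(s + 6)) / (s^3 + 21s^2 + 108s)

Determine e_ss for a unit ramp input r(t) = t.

e_ss = 3.600

G(s) has one pole at the origin.
This is a Type 1 system. Kv = lim_{s→0} s·G(s) = 30/108 = 5/18.
e_ss = 1/Kv = 1/(5/18) = 18/5 ≈ 3.600.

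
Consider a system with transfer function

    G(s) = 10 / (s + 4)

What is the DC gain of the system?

G(0) = 5/2 ≈ 2.500

Set s = 0: G(0) = (10) / (4) = 5/2.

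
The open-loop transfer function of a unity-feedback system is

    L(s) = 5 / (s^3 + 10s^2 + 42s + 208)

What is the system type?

The denominator has no factor of s at the origin — no free integrator — so this is a Type 0 system.

Type 0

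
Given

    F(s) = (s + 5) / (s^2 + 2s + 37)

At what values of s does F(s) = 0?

s = -5

Set the numerator to zero: s + 5 = 0.
So s = -5.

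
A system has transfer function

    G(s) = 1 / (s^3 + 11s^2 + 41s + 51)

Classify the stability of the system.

The denominator s^3 + 11s^2 + 41s + 51 factors as (s + 3)(s^2 + 8s + 17), giving poles at s = -3, -4 ± j.
Since all poles lie strictly in the left half-plane, the system is stable.

stable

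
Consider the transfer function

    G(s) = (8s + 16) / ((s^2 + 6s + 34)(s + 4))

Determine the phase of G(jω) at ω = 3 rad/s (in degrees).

At s = j3: numerator = 16 + j24, denominator = 46 + j147.
∠G = ∠num − ∠den = 56.310° − (72.624°) = -16.31°.

∠G(j3) ≈ -16.31°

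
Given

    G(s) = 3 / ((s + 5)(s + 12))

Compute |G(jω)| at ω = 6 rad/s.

|G(j6)| ≈ 0.02863

Substitute s = j6: numerator = 3, denominator = 24 + j102.
|G(j6)| = |3| / |24 + j102| = 3 / 104.79 ≈ 0.02863.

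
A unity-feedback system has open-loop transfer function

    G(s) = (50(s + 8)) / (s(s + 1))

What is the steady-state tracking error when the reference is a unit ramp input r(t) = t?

G(s) has one pole at the origin.
This is a Type 1 system. Kv = lim_{s→0} s·G(s) = 400/1.
e_ss = 1/Kv = 1/(400) = 1/400 ≈ 0.002500.

e_ss = 0.002500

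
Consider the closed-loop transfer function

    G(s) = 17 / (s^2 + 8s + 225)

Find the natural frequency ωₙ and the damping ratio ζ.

Compare the denominator to the standard form s^2 + 2ζωₙs + ωₙ².
ωₙ² = 225, so ωₙ = 15 rad/s.
2ζωₙ = 8, so ζ = 8/(2·15) ≈ 0.2667.

ωₙ = 15 rad/s, ζ ≈ 0.2667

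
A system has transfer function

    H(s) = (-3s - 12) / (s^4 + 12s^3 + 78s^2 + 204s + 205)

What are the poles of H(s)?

The poles are the roots of the denominator s^4 + 12s^3 + 78s^2 + 204s + 205 = 0.
No real roots exist; factor into two real quadratics: (s^2 + 8s + 41)(s^2 + 4s + 5) = 0.
Each quadratic gives a conjugate pair via the quadratic formula.

s = -4 + 5j, -4 - 5j, -2 + j, -2 - j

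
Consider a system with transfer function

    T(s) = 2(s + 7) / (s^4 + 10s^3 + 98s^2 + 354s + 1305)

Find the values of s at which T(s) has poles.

The poles are the roots of the denominator s^4 + 10s^3 + 98s^2 + 354s + 1305 = 0.
No real roots exist; factor into two real quadratics: (s^2 + 4s + 29)(s^2 + 6s + 45) = 0.
Each quadratic gives a conjugate pair via the quadratic formula.

s = -2 ± 5j, -3 ± 6j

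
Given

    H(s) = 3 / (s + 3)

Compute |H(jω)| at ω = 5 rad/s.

|H(j5)| ≈ 0.5145

Substitute s = j5: numerator = 3, denominator = 3 + j5.
|H(j5)| = |3| / |3 + j5| = 3 / 5.8310 ≈ 0.5145.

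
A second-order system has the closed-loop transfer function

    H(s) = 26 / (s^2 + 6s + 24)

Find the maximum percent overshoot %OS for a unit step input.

Comparing s^2 + 6s + 24 to s^2 + 2ζωₙs + ωₙ²: ωₙ = √24 ≈ 4.899 rad/s and ζ = 6/(2·√24) ≈ 0.6124.
%OS = 100·exp(−πζ/√(1−ζ²)) = 100·exp(−π·0.6124/√(1−0.6124²)) ≈ 8.77%.

%OS ≈ 8.77%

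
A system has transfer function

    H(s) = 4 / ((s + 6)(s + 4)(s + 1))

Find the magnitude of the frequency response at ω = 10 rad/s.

Substitute s = j10: numerator = 4, denominator = -1076 - j660.
|H(j10)| = |4| / |-1076 - j660| = 4 / 1262.3 ≈ 0.003169.

|H(j10)| ≈ 0.003169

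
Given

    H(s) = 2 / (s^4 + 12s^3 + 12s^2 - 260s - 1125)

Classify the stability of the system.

unstable

The denominator s^4 + 12s^3 + 12s^2 - 260s - 1125 factors as (s - 5)(s + 9)(s^2 + 8s + 25), giving poles at s = 5, -9, -4 ± 3j.
Since the pole(s) at s = 5 lie in the right half-plane, the system is unstable.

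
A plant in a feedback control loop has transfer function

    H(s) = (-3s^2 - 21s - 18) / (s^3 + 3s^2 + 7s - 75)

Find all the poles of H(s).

s = -3 + 4j, -3 - 4j, 3

The poles are the roots of the denominator s^3 + 3s^2 + 7s - 75 = 0.
Trying s = 3: the polynomial evaluates to 0, so (s - 3) is a factor.
Dividing out leaves s^2 + 6s + 25 = 0.
The quadratic formula then gives s = -3 ± 4j.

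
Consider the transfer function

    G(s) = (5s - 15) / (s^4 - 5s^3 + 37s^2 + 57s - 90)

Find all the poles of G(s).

s = 3 ± 6j, 1, -2

The poles are the roots of the denominator s^4 - 5s^3 + 37s^2 + 57s - 90 = 0.
Trying s = 1: the polynomial evaluates to 0, so (s - 1) is a factor.
Dividing out leaves s^3 - 4s^2 + 33s + 90 = 0.
This factors further as (s^2 - 6s + 45)(s + 2) = 0.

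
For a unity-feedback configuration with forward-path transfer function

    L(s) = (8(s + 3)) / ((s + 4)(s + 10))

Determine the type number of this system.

The denominator has no factor of s at the origin — no free integrator — so this is a Type 0 system.

Type 0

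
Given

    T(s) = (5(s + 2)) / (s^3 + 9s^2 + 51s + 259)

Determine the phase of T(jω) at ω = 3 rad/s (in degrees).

∠T(j3) ≈ 21.02°

At s = j3: numerator = 10 + j15, denominator = 178 + j126.
∠T = ∠num − ∠den = 56.310° − (35.293°) = 21.02°.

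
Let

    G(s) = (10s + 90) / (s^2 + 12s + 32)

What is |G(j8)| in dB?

Substitute s = j8: numerator = 90 + j80, denominator = -32 + j96.
|G(j8)| = |90 + j80| / |-32 + j96| = 120.42 / 101.19 ≈ 1.190.
In decibels: 20·log₁₀(1.190) ≈ 1.51 dB.

|G(j8)|_dB ≈ 1.51 dB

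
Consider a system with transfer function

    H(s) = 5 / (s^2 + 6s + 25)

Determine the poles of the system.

s = -3 + 4j, -3 - 4j

The poles are the roots of the denominator s^2 + 6s + 25 = 0.
Using the quadratic formula: s = (-6 ± √(-64))/2 = -3 ± 4j.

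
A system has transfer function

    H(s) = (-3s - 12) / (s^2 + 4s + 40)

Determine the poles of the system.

s = -2 + 6j, -2 - 6j

The poles are the roots of the denominator s^2 + 4s + 40 = 0.
Using the quadratic formula: s = (-4 ± √(-144))/2 = -2 ± 6j.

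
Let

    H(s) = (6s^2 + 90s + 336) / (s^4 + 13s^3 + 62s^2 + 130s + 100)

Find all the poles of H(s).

s = -3 ± j, -5, -2

The poles are the roots of the denominator s^4 + 13s^3 + 62s^2 + 130s + 100 = 0.
Trying s = -5: the polynomial evaluates to 0, so (s + 5) is a factor.
Dividing out leaves s^3 + 8s^2 + 22s + 20 = 0.
This factors further as (s^2 + 6s + 10)(s + 2) = 0.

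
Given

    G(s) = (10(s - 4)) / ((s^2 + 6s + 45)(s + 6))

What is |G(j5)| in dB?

Substitute s = j5: numerator = -40 + j50, denominator = -30 + j280.
|G(j5)| = |-40 + j50| / |-30 + j280| = 64.031 / 281.60 ≈ 0.2274.
In decibels: 20·log₁₀(0.2274) ≈ -12.9 dB.

|G(j5)|_dB ≈ -12.9 dB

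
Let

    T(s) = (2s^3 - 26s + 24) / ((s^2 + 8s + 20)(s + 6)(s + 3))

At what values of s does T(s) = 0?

s = 3, 1, -4

Set the numerator to zero: 2s^3 - 26s + 24 = 0, i.e. 2·(s^3 - 13s + 12) = 0.
Factoring: (s - 3)(s - 1)(s + 4) = 0.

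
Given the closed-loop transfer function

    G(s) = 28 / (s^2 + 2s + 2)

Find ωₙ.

Compare the denominator to the standard form s^2 + 2ζωₙs + ωₙ².
ωₙ² = 2, so ωₙ = √2 ≈ 1.414 rad/s.

ωₙ ≈ 1.414 rad/s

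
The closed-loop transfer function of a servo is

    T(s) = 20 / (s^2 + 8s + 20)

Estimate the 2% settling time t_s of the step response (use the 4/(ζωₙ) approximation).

t_s ≈ 1 s

Comparing s^2 + 8s + 20 to s^2 + 2ζωₙs + ωₙ²: ωₙ = √20 ≈ 4.472 rad/s and ζ = 8/(2·√20) ≈ 0.8944.
ζωₙ = 8/2 = 4, so t_s ≈ 4/(ζωₙ) = 4/4 = 1 s.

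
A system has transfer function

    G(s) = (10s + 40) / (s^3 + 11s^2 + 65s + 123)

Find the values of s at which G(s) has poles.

The poles are the roots of the denominator s^3 + 11s^2 + 65s + 123 = 0.
Trying s = -3: the polynomial evaluates to 0, so (s + 3) is a factor.
Dividing out leaves s^2 + 8s + 41 = 0.
The quadratic formula then gives s = -4 ± 5j.

s = -4 ± 5j, -3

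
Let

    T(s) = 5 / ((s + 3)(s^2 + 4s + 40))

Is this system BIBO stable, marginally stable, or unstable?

The poles can be read from the denominator factors: s = -3, -2 ± 6j.
Since all poles lie strictly in the left half-plane, the system is stable.

stable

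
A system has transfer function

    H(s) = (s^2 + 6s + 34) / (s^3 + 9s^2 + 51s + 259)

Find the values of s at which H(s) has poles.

s = -1 + 6j, -1 - 6j, -7

The poles are the roots of the denominator s^3 + 9s^2 + 51s + 259 = 0.
Trying s = -7: the polynomial evaluates to 0, so (s + 7) is a factor.
Dividing out leaves s^2 + 2s + 37 = 0.
The quadratic formula then gives s = -1 ± 6j.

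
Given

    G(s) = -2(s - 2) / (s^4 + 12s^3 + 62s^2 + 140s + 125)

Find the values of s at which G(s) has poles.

s = -4 + 3j, -4 - 3j, -2 + j, -2 - j

The poles are the roots of the denominator s^4 + 12s^3 + 62s^2 + 140s + 125 = 0.
No real roots exist; factor into two real quadratics: (s^2 + 8s + 25)(s^2 + 4s + 5) = 0.
Each quadratic gives a conjugate pair via the quadratic formula.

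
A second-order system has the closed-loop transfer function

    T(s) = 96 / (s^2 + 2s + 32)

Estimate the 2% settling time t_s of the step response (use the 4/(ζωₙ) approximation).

Comparing s^2 + 2s + 32 to s^2 + 2ζωₙs + ωₙ²: ωₙ = √32 ≈ 5.657 rad/s and ζ = 2/(2·√32) ≈ 0.1768.
ζωₙ = 2/2 = 1, so t_s ≈ 4/(ζωₙ) = 4/1 = 4 s.

t_s ≈ 4 s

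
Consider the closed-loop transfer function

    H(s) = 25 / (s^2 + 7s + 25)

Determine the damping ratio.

Compare the denominator to the standard form s^2 + 2ζωₙs + ωₙ².
ωₙ² = 25, so ωₙ = 5 rad/s.
2ζωₙ = 7, so ζ = 7/(2·5) = 0.7.

ζ = 0.7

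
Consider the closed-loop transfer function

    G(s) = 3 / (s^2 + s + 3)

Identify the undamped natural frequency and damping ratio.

Compare the denominator to the standard form s^2 + 2ζωₙs + ωₙ².
ωₙ² = 3, so ωₙ = √3 ≈ 1.732 rad/s.
2ζωₙ = 1, so ζ = 1/(2·√3) ≈ 0.2887.

ωₙ ≈ 1.732 rad/s, ζ ≈ 0.2887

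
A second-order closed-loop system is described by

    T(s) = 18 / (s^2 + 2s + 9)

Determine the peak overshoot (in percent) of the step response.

%OS ≈ 32.9%

Comparing s^2 + 2s + 9 to s^2 + 2ζωₙs + ωₙ²: ωₙ = 3 rad/s and ζ = 2/(2·3) ≈ 0.3333.
%OS = 100·exp(−πζ/√(1−ζ²)) = 100·exp(−π·0.3333/√(1−0.3333²)) ≈ 32.9%.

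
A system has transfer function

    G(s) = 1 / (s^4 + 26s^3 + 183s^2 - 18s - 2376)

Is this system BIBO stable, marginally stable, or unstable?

unstable

The denominator s^4 + 26s^3 + 183s^2 - 18s - 2376 factors as (s + 12)(s + 6)(s - 3)(s + 11), giving poles at s = -12, -6, 3, -11.
Since the pole(s) at s = 3 lie in the right half-plane, the system is unstable.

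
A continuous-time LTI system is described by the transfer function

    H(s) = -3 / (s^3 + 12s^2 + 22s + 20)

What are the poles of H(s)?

The poles are the roots of the denominator s^3 + 12s^2 + 22s + 20 = 0.
Trying s = -10: the polynomial evaluates to 0, so (s + 10) is a factor.
Dividing out leaves s^2 + 2s + 2 = 0.
The quadratic formula then gives s = -1 ± 1j.

s = -1 + j, -1 - j, -10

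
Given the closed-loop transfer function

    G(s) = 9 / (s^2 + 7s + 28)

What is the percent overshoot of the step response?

Comparing s^2 + 7s + 28 to s^2 + 2ζωₙs + ωₙ²: ωₙ = √28 ≈ 5.292 rad/s and ζ = 7/(2·√28) ≈ 0.6614.
%OS = 100·exp(−πζ/√(1−ζ²)) = 100·exp(−π·0.6614/√(1−0.6614²)) ≈ 6.26%.

%OS ≈ 6.26%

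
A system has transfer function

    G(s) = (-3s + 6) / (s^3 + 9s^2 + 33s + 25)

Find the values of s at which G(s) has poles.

The poles are the roots of the denominator s^3 + 9s^2 + 33s + 25 = 0.
Trying s = -1: the polynomial evaluates to 0, so (s + 1) is a factor.
Dividing out leaves s^2 + 8s + 25 = 0.
The quadratic formula then gives s = -4 ± 3j.

s = -4 + 3j, -4 - 3j, -1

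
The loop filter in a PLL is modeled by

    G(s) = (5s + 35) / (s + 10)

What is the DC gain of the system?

Set s = 0: G(0) = (35) / (10) = 7/2.

G(0) = 7/2 ≈ 3.500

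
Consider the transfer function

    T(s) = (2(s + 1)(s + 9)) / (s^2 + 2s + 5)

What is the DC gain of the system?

T(0) = 18/5 ≈ 3.600

Set s = 0: T(0) = (18) / (5) = 18/5.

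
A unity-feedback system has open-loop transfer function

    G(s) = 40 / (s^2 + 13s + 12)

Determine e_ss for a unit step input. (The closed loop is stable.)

G(s) has no poles at the origin.
This is a Type 0 system. Kp = lim_{s→0} G(s) = 40/12 = 10/3.
e_ss = 1/(1 + Kp) = 1/(1 + 10/3) = 3/13 ≈ 0.2308.

e_ss = 0.2308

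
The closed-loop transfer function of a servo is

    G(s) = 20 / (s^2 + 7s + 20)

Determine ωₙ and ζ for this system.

Compare the denominator to the standard form s^2 + 2ζωₙs + ωₙ².
ωₙ² = 20, so ωₙ = √20 ≈ 4.472 rad/s.
2ζωₙ = 7, so ζ = 7/(2·√20) ≈ 0.7826.

ωₙ ≈ 4.472 rad/s, ζ ≈ 0.7826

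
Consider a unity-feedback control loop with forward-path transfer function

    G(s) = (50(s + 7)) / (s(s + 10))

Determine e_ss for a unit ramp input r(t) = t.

G(s) has one pole at the origin.
This is a Type 1 system. Kv = lim_{s→0} s·G(s) = 350/10 = 35.
e_ss = 1/Kv = 1/(35) = 1/35 ≈ 0.02857.

e_ss = 0.02857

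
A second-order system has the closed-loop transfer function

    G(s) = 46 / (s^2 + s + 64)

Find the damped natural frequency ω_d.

Comparing s^2 + s + 64 to s^2 + 2ζωₙs + ωₙ²: ωₙ = 8 rad/s and ζ = 1/(2·8) = 0.0625.
ζωₙ = 1/2 = 0.5, so ω_d = ωₙ√(1−ζ²) = √(ωₙ² − (ζωₙ)²) = √(64 − 0.5²) = √63.75 ≈ 7.984 rad/s.

ω_d ≈ 7.984 rad/s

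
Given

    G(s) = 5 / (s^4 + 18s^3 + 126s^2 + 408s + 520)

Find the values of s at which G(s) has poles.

The poles are the roots of the denominator s^4 + 18s^3 + 126s^2 + 408s + 520 = 0.
No real roots exist; factor into two real quadratics: (s^2 + 10s + 26)(s^2 + 8s + 20) = 0.
Each quadratic gives a conjugate pair via the quadratic formula.

s = -5 + j, -5 - j, -4 + 2j, -4 - 2j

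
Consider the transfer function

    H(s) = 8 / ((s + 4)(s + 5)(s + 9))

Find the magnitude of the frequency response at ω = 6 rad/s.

|H(j6)| ≈ 0.01313

Substitute s = j6: numerator = 8, denominator = -468 + j390.
|H(j6)| = |8| / |-468 + j390| = 8 / 609.20 ≈ 0.01313.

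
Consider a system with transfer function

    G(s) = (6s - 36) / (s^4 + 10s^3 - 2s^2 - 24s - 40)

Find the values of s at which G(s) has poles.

The poles are the roots of the denominator s^4 + 10s^3 - 2s^2 - 24s - 40 = 0.
Trying s = -10: the polynomial evaluates to 0, so (s + 10) is a factor.
Dividing out leaves s^3 - 2s - 4 = 0.
This factors further as (s^2 + 2s + 2)(s - 2) = 0.

s = -1 + j, -1 - j, -10, 2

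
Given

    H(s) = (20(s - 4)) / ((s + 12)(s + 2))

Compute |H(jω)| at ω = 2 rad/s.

Substitute s = j2: numerator = -80 + j40, denominator = 20 + j28.
|H(j2)| = |-80 + j40| / |20 + j28| = 89.443 / 34.409 ≈ 2.599.

|H(j2)| ≈ 2.599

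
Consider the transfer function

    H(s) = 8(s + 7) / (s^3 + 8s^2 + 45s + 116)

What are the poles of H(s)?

s = -2 + 5j, -2 - 5j, -4

The poles are the roots of the denominator s^3 + 8s^2 + 45s + 116 = 0.
Trying s = -4: the polynomial evaluates to 0, so (s + 4) is a factor.
Dividing out leaves s^2 + 4s + 29 = 0.
The quadratic formula then gives s = -2 ± 5j.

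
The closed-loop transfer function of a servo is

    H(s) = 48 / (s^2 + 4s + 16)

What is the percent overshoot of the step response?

Comparing s^2 + 4s + 16 to s^2 + 2ζωₙs + ωₙ²: ωₙ = 4 rad/s and ζ = 4/(2·4) = 0.5.
%OS = 100·exp(−πζ/√(1−ζ²)) = 100·exp(−π·0.5/√(1−0.5²)) ≈ 16.3%.

%OS ≈ 16.3%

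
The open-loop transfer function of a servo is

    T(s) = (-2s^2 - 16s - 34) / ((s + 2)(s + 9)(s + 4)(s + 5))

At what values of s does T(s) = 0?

s = -4 + j, -4 - j

Set the numerator to zero: -2s^2 - 16s - 34 = 0, i.e. -2·(s^2 + 8s + 17) = 0.
Factoring: (s^2 + 8s + 17) = 0.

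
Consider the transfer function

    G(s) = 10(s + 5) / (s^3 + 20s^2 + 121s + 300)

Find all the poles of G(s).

s = -4 ± 3j, -12

The poles are the roots of the denominator s^3 + 20s^2 + 121s + 300 = 0.
Trying s = -12: the polynomial evaluates to 0, so (s + 12) is a factor.
Dividing out leaves s^2 + 8s + 25 = 0.
The quadratic formula then gives s = -4 ± 3j.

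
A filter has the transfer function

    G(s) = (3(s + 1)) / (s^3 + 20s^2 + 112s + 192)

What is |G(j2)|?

|G(j2)| ≈ 0.02757

Substitute s = j2: numerator = 3 + j6, denominator = 112 + j216.
|G(j2)| = |3 + j6| / |112 + j216| = 6.7082 / 243.31 ≈ 0.02757.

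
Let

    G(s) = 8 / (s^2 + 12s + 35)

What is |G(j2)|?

|G(j2)| ≈ 0.2041

Substitute s = j2: numerator = 8, denominator = 31 + j24.
|G(j2)| = |8| / |31 + j24| = 8 / 39.205 ≈ 0.2041.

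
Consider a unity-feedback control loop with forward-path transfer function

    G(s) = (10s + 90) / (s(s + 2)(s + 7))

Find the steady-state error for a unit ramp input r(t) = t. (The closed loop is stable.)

G(s) has one pole at the origin.
This is a Type 1 system. Kv = lim_{s→0} s·G(s) = 90/14 = 45/7.
e_ss = 1/Kv = 1/(45/7) = 7/45 ≈ 0.1556.

e_ss = 0.1556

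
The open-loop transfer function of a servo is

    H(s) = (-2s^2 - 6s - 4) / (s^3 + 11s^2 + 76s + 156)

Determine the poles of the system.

The poles are the roots of the denominator s^3 + 11s^2 + 76s + 156 = 0.
Trying s = -3: the polynomial evaluates to 0, so (s + 3) is a factor.
Dividing out leaves s^2 + 8s + 52 = 0.
The quadratic formula then gives s = -4 ± 6j.

s = -4 + 6j, -4 - 6j, -3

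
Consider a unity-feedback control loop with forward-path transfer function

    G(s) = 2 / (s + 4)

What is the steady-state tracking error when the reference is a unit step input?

G(s) has no poles at the origin.
This is a Type 0 system. Kp = lim_{s→0} G(s) = 2/4 = 1/2.
e_ss = 1/(1 + Kp) = 1/(1 + 1/2) = 2/3 ≈ 0.6667.

e_ss = 0.6667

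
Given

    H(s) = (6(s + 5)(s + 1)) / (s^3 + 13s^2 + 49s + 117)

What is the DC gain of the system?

Set s = 0: H(0) = (30) / (117) = 10/39.

H(0) = 10/39 ≈ 0.2564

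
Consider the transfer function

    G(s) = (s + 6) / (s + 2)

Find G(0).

G(0) = 3

At s = 0 each factor (s + a) contributes a and each (s^2 + bs + c) contributes c.
G(0) = 1·(6) / ((2)) = 6/2 = 3.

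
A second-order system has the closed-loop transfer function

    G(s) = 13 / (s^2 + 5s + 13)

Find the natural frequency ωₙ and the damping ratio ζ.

ωₙ ≈ 3.606 rad/s, ζ ≈ 0.6934

Compare the denominator to the standard form s^2 + 2ζωₙs + ωₙ².
ωₙ² = 13, so ωₙ = √13 ≈ 3.606 rad/s.
2ζωₙ = 5, so ζ = 5/(2·√13) ≈ 0.6934.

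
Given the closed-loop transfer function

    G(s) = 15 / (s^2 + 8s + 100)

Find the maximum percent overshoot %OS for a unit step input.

Comparing s^2 + 8s + 100 to s^2 + 2ζωₙs + ωₙ²: ωₙ = 10 rad/s and ζ = 8/(2·10) = 0.4.
%OS = 100·exp(−πζ/√(1−ζ²)) = 100·exp(−π·0.4/√(1−0.4²)) ≈ 25.4%.

%OS ≈ 25.4%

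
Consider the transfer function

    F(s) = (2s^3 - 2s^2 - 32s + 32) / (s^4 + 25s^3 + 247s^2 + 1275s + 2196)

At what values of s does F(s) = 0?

s = -4, 4, 1

Set the numerator to zero: 2s^3 - 2s^2 - 32s + 32 = 0, i.e. 2·(s^3 - s^2 - 16s + 16) = 0.
Factoring: (s + 4)(s - 4)(s - 1) = 0.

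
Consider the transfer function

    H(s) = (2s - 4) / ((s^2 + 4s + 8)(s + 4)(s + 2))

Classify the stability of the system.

stable

The poles can be read from the denominator factors: s = -2 ± 2j, -4, -2.
Since all poles lie strictly in the left half-plane, the system is stable.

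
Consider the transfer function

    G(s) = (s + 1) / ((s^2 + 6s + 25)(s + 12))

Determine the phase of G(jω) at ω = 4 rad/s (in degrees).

At s = j4: numerator = 1 + j4, denominator = 12 + j324.
∠G = ∠num − ∠den = 75.964° − (87.879°) = -11.92°.

∠G(j4) ≈ -11.92°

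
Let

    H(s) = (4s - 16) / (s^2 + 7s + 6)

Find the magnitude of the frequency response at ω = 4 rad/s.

Substitute s = j4: numerator = -16 + j16, denominator = -10 + j28.
|H(j4)| = |-16 + j16| / |-10 + j28| = 22.627 / 29.732 ≈ 0.7610.

|H(j4)| ≈ 0.7610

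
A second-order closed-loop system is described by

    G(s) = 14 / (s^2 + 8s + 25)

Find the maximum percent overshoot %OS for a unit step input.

%OS ≈ 1.52%

Comparing s^2 + 8s + 25 to s^2 + 2ζωₙs + ωₙ²: ωₙ = 5 rad/s and ζ = 8/(2·5) = 0.8.
%OS = 100·exp(−πζ/√(1−ζ²)) = 100·exp(−π·0.8/√(1−0.8²)) ≈ 1.52%.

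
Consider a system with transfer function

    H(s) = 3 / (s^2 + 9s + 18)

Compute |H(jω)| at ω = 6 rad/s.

Substitute s = j6: numerator = 3, denominator = -18 + j54.
|H(j6)| = |3| / |-18 + j54| = 3 / 56.921 ≈ 0.05270.

|H(j6)| ≈ 0.05270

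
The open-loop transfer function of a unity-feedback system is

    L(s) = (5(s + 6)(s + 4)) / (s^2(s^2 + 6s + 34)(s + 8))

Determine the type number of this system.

Type 2

The denominator has 2 factors of s at the origin (free integrators), so this is a Type 2 system.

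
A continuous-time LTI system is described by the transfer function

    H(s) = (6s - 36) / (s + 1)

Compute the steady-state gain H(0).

H(0) = -36

Set s = 0: H(0) = (-36) / (1) = -36.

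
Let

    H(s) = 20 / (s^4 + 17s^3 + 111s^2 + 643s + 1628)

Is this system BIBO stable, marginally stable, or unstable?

The denominator s^4 + 17s^3 + 111s^2 + 643s + 1628 factors as (s + 11)(s^2 + 2s + 37)(s + 4), giving poles at s = -11, -1 + 6j, -1 - 6j, -4.
Since all poles lie strictly in the left half-plane, the system is stable.

stable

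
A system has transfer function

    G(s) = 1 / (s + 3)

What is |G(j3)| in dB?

|G(j3)|_dB ≈ -12.6 dB

Substitute s = j3: numerator = 1, denominator = 3 + j3.
|G(j3)| = |1| / |3 + j3| = 1 / 4.2426 ≈ 0.2357.
In decibels: 20·log₁₀(0.2357) ≈ -12.6 dB.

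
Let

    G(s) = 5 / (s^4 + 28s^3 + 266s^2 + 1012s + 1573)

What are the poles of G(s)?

s = -3 + 2j, -3 - 2j, -11, -11

The poles are the roots of the denominator s^4 + 28s^3 + 266s^2 + 1012s + 1573 = 0.
Trying s = -11: the polynomial evaluates to 0, so (s + 11) is a factor.
Dividing out leaves s^3 + 17s^2 + 79s + 143 = 0.
This factors further as (s^2 + 6s + 13)(s + 11) = 0.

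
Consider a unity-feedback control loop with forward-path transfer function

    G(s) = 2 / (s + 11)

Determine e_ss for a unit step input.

e_ss = 0.8462

G(s) has no poles at the origin.
This is a Type 0 system. Kp = lim_{s→0} G(s) = 2/11.
e_ss = 1/(1 + Kp) = 1/(1 + 2/11) = 11/13 ≈ 0.8462.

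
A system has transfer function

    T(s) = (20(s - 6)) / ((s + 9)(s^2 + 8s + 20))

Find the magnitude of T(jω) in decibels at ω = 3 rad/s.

Substitute s = j3: numerator = -120 + j60, denominator = 27 + j249.
|T(j3)| = |-120 + j60| / |27 + j249| = 134.16 / 250.46 ≈ 0.5357.
In decibels: 20·log₁₀(0.5357) ≈ -5.42 dB.

|T(j3)|_dB ≈ -5.42 dB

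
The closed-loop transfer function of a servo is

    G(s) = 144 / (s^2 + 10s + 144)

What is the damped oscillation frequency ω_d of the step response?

ω_d ≈ 10.91 rad/s

Comparing s^2 + 10s + 144 to s^2 + 2ζωₙs + ωₙ²: ωₙ = 12 rad/s and ζ = 10/(2·12) ≈ 0.4167.
ζωₙ = 10/2 = 5, so ω_d = ωₙ√(1−ζ²) = √(ωₙ² − (ζωₙ)²) = √(144 − 5²) = √119 ≈ 10.91 rad/s.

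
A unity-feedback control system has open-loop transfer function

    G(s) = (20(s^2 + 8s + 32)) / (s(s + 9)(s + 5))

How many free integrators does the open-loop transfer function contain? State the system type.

Type 1

The denominator has 1 factor of s at the origin (free integrator), so this is a Type 1 system.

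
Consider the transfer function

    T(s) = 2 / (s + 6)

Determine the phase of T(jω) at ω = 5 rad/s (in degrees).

∠T(j5) ≈ -39.81°

At s = j5: numerator = 2, denominator = 6 + j5.
∠T = ∠num − ∠den = 0° − (39.806°) = -39.81°.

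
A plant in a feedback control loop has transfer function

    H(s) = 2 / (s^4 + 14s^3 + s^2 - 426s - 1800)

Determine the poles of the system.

s = -12, -4 + 3j, -4 - 3j, 6

The poles are the roots of the denominator s^4 + 14s^3 + s^2 - 426s - 1800 = 0.
Trying s = -12: the polynomial evaluates to 0, so (s + 12) is a factor.
Dividing out leaves s^3 + 2s^2 - 23s - 150 = 0.
This factors further as (s^2 + 8s + 25)(s - 6) = 0.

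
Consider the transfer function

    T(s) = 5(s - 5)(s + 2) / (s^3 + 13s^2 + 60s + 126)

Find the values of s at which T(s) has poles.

s = -3 + 3j, -3 - 3j, -7

The poles are the roots of the denominator s^3 + 13s^2 + 60s + 126 = 0.
Trying s = -7: the polynomial evaluates to 0, so (s + 7) is a factor.
Dividing out leaves s^2 + 6s + 18 = 0.
The quadratic formula then gives s = -3 ± 3j.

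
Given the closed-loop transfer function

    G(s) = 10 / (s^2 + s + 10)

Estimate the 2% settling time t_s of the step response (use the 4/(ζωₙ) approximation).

Comparing s^2 + s + 10 to s^2 + 2ζωₙs + ωₙ²: ωₙ = √10 ≈ 3.162 rad/s and ζ = 1/(2·√10) ≈ 0.1581.
ζωₙ = 1/2 = 0.5, so t_s ≈ 4/(ζωₙ) = 4/0.5 = 8 s.

t_s ≈ 8 s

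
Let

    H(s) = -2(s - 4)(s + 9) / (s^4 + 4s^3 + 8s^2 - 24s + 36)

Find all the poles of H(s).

s = -3 + 3j, -3 - 3j, 1 + j, 1 - j

The poles are the roots of the denominator s^4 + 4s^3 + 8s^2 - 24s + 36 = 0.
No real roots exist; factor into two real quadratics: (s^2 + 6s + 18)(s^2 - 2s + 2) = 0.
Each quadratic gives a conjugate pair via the quadratic formula.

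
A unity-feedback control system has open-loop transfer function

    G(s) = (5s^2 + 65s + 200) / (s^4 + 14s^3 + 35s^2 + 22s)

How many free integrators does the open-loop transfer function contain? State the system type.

Type 1

Factor s from the denominator: s^4 + 14s^3 + 35s^2 + 22s = s·(s^3 + 14s^2 + 35s + 22).
There is 1 pole at the origin, so the system is Type 1.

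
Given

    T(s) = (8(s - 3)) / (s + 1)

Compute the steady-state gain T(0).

T(0) = -24

At s = 0 each factor (s + a) contributes a and each (s^2 + bs + c) contributes c.
T(0) = 8·(-3) / ((1)) = -24/1 = -24.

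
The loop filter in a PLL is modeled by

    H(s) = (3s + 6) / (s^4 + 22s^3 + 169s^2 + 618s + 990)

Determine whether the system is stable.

stable

The denominator s^4 + 22s^3 + 169s^2 + 618s + 990 factors as (s + 5)(s^2 + 6s + 18)(s + 11), giving poles at s = -5, -3 ± 3j, -11.
Since all poles lie strictly in the left half-plane, the system is stable.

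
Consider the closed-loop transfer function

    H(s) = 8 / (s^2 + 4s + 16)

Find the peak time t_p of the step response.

t_p ≈ 0.9069 s

Comparing s^2 + 4s + 16 to s^2 + 2ζωₙs + ωₙ²: ωₙ = 4 rad/s and ζ = 4/(2·4) = 0.5.
ζωₙ = 4/2 = 2, so ω_d = ωₙ√(1−ζ²) = √(ωₙ² − (ζωₙ)²) = √(16 − 2²) = √12 ≈ 3.464 rad/s.
t_p = π/ω_d = π/3.464 ≈ 0.9069 s.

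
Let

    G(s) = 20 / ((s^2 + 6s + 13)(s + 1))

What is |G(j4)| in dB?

|G(j4)|_dB ≈ -14.0 dB

Substitute s = j4: numerator = 20, denominator = -99 + j12.
|G(j4)| = |20| / |-99 + j12| = 20 / 99.725 ≈ 0.2006.
In decibels: 20·log₁₀(0.2006) ≈ -14.0 dB.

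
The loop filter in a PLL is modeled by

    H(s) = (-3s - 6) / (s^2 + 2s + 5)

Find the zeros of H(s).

s = -2

Set the numerator to zero: -3s - 6 = 0, i.e. -3·(s + 2) = 0.
So s = -2.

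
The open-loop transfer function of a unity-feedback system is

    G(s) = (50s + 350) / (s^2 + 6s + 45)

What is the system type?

The denominator has no factor of s at the origin — no free integrator — so this is a Type 0 system.

Type 0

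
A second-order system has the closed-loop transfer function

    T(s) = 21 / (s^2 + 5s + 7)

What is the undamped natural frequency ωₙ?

ωₙ ≈ 2.646 rad/s

Compare the denominator to the standard form s^2 + 2ζωₙs + ωₙ².
ωₙ² = 7, so ωₙ = √7 ≈ 2.646 rad/s.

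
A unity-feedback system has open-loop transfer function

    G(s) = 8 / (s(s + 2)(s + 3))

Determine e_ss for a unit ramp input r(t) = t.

e_ss = 0.7500

G(s) has one pole at the origin.
This is a Type 1 system. Kv = lim_{s→0} s·G(s) = 8/6 = 4/3.
e_ss = 1/Kv = 1/(4/3) = 3/4 ≈ 0.7500.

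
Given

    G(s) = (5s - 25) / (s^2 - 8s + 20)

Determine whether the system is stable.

unstable

The denominator s^2 - 8s + 20 factors as (s^2 - 8s + 20), giving poles at s = 4 ± 2j.
Since the pole(s) at s = 4 + 2j, 4 - 2j lie in the right half-plane, the system is unstable.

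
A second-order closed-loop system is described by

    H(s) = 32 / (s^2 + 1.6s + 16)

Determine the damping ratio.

Compare the denominator to the standard form s^2 + 2ζωₙs + ωₙ².
ωₙ² = 16, so ωₙ = 4 rad/s.
2ζωₙ = 1.6, so ζ = 1.6/(2·4) = 0.2.

ζ = 0.2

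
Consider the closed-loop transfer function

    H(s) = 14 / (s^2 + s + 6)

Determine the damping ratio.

ζ ≈ 0.2041

Compare the denominator to the standard form s^2 + 2ζωₙs + ωₙ².
ωₙ² = 6, so ωₙ = √6 ≈ 2.449 rad/s.
2ζωₙ = 1, so ζ = 1/(2·√6) ≈ 0.2041.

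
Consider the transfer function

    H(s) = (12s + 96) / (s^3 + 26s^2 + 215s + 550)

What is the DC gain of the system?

Set s = 0: H(0) = (96) / (550) = 48/275.

H(0) = 48/275 ≈ 0.1745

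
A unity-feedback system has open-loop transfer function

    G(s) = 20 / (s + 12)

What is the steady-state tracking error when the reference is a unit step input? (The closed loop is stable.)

e_ss = 0.3750

G(s) has no poles at the origin.
This is a Type 0 system. Kp = lim_{s→0} G(s) = 20/12 = 5/3.
e_ss = 1/(1 + Kp) = 1/(1 + 5/3) = 3/8 ≈ 0.3750.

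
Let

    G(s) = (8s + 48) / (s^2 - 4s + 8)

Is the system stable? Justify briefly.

The denominator s^2 - 4s + 8 factors as (s^2 - 4s + 8), giving poles at s = 2 ± 2j.
Since the pole(s) at s = 2 ± 2j lie in the right half-plane, the system is unstable.

unstable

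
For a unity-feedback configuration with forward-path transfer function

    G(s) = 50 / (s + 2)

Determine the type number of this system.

The denominator has no factor of s at the origin — no free integrator — so this is a Type 0 system.

Type 0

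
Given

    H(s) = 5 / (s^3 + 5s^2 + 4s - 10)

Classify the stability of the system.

The denominator s^3 + 5s^2 + 4s - 10 factors as (s - 1)(s^2 + 6s + 10), giving poles at s = 1, -3 ± j.
Since the pole(s) at s = 1 lie in the right half-plane, the system is unstable.

unstable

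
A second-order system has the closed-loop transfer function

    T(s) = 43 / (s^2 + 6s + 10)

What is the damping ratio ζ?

Compare the denominator to the standard form s^2 + 2ζωₙs + ωₙ².
ωₙ² = 10, so ωₙ = √10 ≈ 3.162 rad/s.
2ζωₙ = 6, so ζ = 6/(2·√10) ≈ 0.9487.
With ζ = 0.9487 the response is underdamped.

ζ ≈ 0.9487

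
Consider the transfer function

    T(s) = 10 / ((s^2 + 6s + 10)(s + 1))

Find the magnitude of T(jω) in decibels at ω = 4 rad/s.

Substitute s = j4: numerator = 10, denominator = -102.
|T(j4)| = |10| / |-102| = 10 / 102 ≈ 0.09804.
In decibels: 20·log₁₀(0.09804) ≈ -20.2 dB.

|T(j4)|_dB ≈ -20.2 dB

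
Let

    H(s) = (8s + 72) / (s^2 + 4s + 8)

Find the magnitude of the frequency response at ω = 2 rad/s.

Substitute s = j2: numerator = 72 + j16, denominator = 4 + j8.
|H(j2)| = |72 + j16| / |4 + j8| = 73.756 / 8.9443 ≈ 8.246.

|H(j2)| ≈ 8.246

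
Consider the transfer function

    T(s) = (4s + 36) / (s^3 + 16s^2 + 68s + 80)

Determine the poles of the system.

s = -10, -2, -4

The poles are the roots of the denominator s^3 + 16s^2 + 68s + 80 = 0.
Trying s = -10: the polynomial evaluates to 0, so (s + 10) is a factor.
Dividing out leaves s^2 + 6s + 8 = 0.
Factoring the quadratic: (s + 2)(s + 4) = 0.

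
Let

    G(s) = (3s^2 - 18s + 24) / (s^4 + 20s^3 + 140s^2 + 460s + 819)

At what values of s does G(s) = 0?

s = 2, 4

Set the numerator to zero: 3s^2 - 18s + 24 = 0, i.e. 3·(s^2 - 6s + 8) = 0.
Factoring: (s - 2)(s - 4) = 0.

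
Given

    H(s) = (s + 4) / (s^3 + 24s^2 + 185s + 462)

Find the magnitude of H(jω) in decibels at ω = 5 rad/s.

|H(j5)|_dB ≈ -42.1 dB

Substitute s = j5: numerator = 4 + j5, denominator = -138 + j800.
|H(j5)| = |4 + j5| / |-138 + j800| = 6.4031 / 811.82 ≈ 0.007887.
In decibels: 20·log₁₀(0.007887) ≈ -42.1 dB.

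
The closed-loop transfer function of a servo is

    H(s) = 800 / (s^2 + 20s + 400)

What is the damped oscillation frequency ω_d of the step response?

Comparing s^2 + 20s + 400 to s^2 + 2ζωₙs + ωₙ²: ωₙ = 20 rad/s and ζ = 20/(2·20) = 0.5.
ζωₙ = 20/2 = 10, so ω_d = ωₙ√(1−ζ²) = √(ωₙ² − (ζωₙ)²) = √(400 − 10²) = √300 ≈ 17.32 rad/s.

ω_d ≈ 17.32 rad/s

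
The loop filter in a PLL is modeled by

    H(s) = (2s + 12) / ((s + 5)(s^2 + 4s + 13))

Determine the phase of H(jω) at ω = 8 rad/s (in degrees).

∠H(j8) ≈ -152.8°

At s = j8: numerator = 12 + j16, denominator = -511 - j248.
∠H = ∠num − ∠den = 53.130° − (-154.11°) = 207.2°, which wraps to -152.8°.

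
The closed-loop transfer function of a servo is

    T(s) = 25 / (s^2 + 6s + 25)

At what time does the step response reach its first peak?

Comparing s^2 + 6s + 25 to s^2 + 2ζωₙs + ωₙ²: ωₙ = 5 rad/s and ζ = 6/(2·5) = 0.6.
ζωₙ = 6/2 = 3, so ω_d = ωₙ√(1−ζ²) = √(ωₙ² − (ζωₙ)²) = √(25 − 3²) = √16 = 4 rad/s.
t_p = π/ω_d = π/4 ≈ 0.7854 s.

t_p ≈ 0.7854 s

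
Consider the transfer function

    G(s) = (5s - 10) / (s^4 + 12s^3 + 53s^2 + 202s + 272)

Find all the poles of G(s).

s = -1 ± 4j, -8, -2

The poles are the roots of the denominator s^4 + 12s^3 + 53s^2 + 202s + 272 = 0.
Trying s = -8: the polynomial evaluates to 0, so (s + 8) is a factor.
Dividing out leaves s^3 + 4s^2 + 21s + 34 = 0.
This factors further as (s^2 + 2s + 17)(s + 2) = 0.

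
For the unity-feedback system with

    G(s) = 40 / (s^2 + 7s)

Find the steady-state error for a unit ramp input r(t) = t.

G(s) has one pole at the origin.
This is a Type 1 system. Kv = lim_{s→0} s·G(s) = 40/7.
e_ss = 1/Kv = 1/(40/7) = 7/40 ≈ 0.1750.

e_ss = 0.1750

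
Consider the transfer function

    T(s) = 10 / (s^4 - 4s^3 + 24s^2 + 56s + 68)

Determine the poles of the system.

s = -1 ± j, 3 ± 5j

The poles are the roots of the denominator s^4 - 4s^3 + 24s^2 + 56s + 68 = 0.
No real roots exist; factor into two real quadratics: (s^2 + 2s + 2)(s^2 - 6s + 34) = 0.
Each quadratic gives a conjugate pair via the quadratic formula.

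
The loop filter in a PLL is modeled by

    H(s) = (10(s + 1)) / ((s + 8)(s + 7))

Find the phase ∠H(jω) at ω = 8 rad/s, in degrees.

At s = j8: numerator = 10 + j80, denominator = -8 + j120.
∠H = ∠num − ∠den = 82.875° − (93.814°) = -10.94°.

∠H(j8) ≈ -10.94°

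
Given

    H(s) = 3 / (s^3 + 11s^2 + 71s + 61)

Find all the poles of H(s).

s = -5 ± 6j, -1

The poles are the roots of the denominator s^3 + 11s^2 + 71s + 61 = 0.
Trying s = -1: the polynomial evaluates to 0, so (s + 1) is a factor.
Dividing out leaves s^2 + 10s + 61 = 0.
The quadratic formula then gives s = -5 ± 6j.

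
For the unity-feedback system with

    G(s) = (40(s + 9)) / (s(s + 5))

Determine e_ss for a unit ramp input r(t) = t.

G(s) has one pole at the origin.
This is a Type 1 system. Kv = lim_{s→0} s·G(s) = 360/5 = 72.
e_ss = 1/Kv = 1/(72) = 1/72 ≈ 0.01389.

e_ss = 0.01389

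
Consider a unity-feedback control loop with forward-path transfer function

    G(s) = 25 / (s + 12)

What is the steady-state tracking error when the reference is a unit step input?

G(s) has no poles at the origin.
This is a Type 0 system. Kp = lim_{s→0} G(s) = 25/12.
e_ss = 1/(1 + Kp) = 1/(1 + 25/12) = 12/37 ≈ 0.3243.

e_ss = 0.3243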